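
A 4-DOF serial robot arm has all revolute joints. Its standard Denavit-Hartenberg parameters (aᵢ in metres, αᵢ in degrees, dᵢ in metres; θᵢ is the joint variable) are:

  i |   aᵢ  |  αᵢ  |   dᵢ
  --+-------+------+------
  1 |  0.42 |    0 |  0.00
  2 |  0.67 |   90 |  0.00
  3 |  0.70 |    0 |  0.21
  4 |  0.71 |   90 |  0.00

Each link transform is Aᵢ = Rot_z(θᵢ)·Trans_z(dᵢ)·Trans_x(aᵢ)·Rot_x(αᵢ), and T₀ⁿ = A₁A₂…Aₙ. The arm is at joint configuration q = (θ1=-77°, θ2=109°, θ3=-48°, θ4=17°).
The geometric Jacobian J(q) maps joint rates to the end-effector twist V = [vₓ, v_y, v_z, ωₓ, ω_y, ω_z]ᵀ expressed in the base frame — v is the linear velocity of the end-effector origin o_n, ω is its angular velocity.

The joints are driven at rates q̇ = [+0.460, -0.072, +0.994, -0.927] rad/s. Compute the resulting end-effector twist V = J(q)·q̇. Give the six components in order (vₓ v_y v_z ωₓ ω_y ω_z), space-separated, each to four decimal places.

o_n = [1.6873, 0.3384, -0.8859]
J₁: ẑ×o_n = [-0.3384, 1.6873, 0.0000], ω = ẑ
J2: z=[0.0000, 0.0000, 1.0000] o=[0.0945, -0.4092, 0.0000] → [-0.7477, 1.5928, 0.0000, 0.0000, 0.0000, 1.0000]
J3: z=[0.5299, -0.8480, 0.0000] o=[0.6627, -0.0542, 0.0000] → [0.7513, 0.4694, 1.0770, 0.5299, -0.8480, 0.0000]
J4: z=[0.5299, -0.8480, 0.0000] o=[1.1712, 0.0159, -0.5202] → [0.3101, 0.1938, 0.6086, 0.5299, -0.8480, 0.0000]
V = J·q̇ = [0.3574, 0.9485, 0.5064, 0.0355, -0.0568, 0.3880]

0.3574 0.9485 0.5064 0.0355 -0.0568 0.3880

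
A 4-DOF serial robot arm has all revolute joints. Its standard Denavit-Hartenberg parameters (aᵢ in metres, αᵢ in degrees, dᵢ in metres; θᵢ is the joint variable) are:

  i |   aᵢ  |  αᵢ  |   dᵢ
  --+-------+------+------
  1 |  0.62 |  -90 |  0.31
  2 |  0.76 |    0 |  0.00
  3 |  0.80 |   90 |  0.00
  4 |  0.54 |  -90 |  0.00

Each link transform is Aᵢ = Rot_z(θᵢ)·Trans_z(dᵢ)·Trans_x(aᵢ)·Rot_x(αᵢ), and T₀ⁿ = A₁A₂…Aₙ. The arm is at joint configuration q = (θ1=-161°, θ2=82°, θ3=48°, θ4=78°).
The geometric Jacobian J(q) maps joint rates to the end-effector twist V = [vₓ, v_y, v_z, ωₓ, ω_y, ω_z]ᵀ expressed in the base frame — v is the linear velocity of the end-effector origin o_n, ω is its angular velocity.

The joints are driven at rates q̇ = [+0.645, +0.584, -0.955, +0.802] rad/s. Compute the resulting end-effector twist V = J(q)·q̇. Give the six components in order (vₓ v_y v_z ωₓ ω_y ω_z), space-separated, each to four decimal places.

o_n = [0.0402, -0.5448, -1.1414]
J₁: ẑ×o_n = [0.5448, 0.0402, -0.0000], ω = ẑ
J2: z=[0.3256, -0.9455, 0.0000] o=[-0.5862, -0.2019, 0.3100] → [1.3724, 0.4725, 0.4806, 0.3256, -0.9455, 0.0000]
J3: z=[0.3256, -0.9455, 0.0000] o=[-0.6862, -0.2363, -0.4426] → [0.6608, 0.2275, 0.5864, 0.3256, -0.9455, 0.0000]
J4: z=[-0.7243, -0.2494, -0.6428] o=[-0.2000, -0.0689, -1.0554] → [-0.2845, -0.2167, 0.4046, -0.7243, -0.2494, -0.6428]
V = J·q̇ = [0.2937, -0.0892, 0.0452, -0.7017, 0.1508, 0.1295]

0.2937 -0.0892 0.0452 -0.7017 0.1508 0.1295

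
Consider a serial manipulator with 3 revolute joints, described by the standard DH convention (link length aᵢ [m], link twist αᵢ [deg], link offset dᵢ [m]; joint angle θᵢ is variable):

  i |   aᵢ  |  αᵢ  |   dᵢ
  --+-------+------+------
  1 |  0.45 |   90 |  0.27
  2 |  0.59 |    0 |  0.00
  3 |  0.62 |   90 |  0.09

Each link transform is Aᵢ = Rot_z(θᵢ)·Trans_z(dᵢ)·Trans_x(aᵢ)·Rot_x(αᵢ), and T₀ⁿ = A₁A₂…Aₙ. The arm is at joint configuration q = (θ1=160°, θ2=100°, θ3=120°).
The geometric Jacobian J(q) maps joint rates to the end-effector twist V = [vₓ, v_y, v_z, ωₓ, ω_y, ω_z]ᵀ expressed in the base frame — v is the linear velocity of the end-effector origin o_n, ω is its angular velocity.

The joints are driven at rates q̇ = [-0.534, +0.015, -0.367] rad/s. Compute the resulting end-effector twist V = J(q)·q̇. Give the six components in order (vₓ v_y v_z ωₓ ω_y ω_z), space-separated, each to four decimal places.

o_n = [0.1505, 0.0410, 0.4525]
J₁: ẑ×o_n = [-0.0410, 0.1505, 0.0000], ω = ẑ
J2: z=[0.3420, 0.9397, 0.0000] o=[-0.4229, 0.1539, 0.2700] → [0.1715, -0.0624, -0.5774, 0.3420, 0.9397, 0.0000]
J3: z=[0.3420, 0.9397, 0.0000] o=[-0.3266, 0.1189, 0.8510] → [-0.3745, 0.1363, -0.4749, 0.3420, 0.9397, 0.0000]
V = J·q̇ = [0.1619, -0.1313, 0.1656, -0.1204, -0.3308, -0.5340]

0.1619 -0.1313 0.1656 -0.1204 -0.3308 -0.5340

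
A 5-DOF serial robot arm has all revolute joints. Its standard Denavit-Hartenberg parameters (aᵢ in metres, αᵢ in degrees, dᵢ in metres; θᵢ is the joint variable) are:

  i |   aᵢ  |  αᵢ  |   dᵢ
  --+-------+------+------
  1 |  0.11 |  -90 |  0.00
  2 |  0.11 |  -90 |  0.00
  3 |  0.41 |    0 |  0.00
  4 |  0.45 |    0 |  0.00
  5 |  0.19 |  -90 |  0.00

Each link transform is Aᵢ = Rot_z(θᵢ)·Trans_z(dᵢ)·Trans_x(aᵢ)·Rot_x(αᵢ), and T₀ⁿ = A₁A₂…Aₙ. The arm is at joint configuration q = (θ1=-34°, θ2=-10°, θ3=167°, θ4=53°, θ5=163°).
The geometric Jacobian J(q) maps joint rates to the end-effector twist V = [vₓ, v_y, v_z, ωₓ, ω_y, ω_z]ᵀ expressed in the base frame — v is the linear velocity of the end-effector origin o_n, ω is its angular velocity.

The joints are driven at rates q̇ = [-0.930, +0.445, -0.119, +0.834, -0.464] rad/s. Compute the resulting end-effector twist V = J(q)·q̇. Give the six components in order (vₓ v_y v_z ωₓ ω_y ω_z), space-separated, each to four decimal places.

o_n = [-0.2152, 0.2932, -0.0798]
J₁: ẑ×o_n = [-0.2932, -0.2152, 0.0000], ω = ẑ
J2: z=[0.5592, 0.8290, 0.0000] o=[0.0912, -0.0615, 0.0000] → [-0.0661, 0.0446, 0.4523, 0.5592, 0.8290, 0.0000]
J3: z=[0.1440, -0.0971, -0.9848] o=[0.1810, -0.1221, 0.0191] → [0.4186, 0.4044, 0.0213, 0.1440, -0.0971, -0.9848]
J4: z=[0.1440, -0.0971, -0.9848] o=[-0.1967, 0.0214, -0.0503] → [0.2705, 0.0224, 0.0373, 0.1440, -0.0971, -0.9848]
J5: z=[0.1440, -0.0971, -0.9848] o=[-0.3164, 0.4511, -0.1101] → [-0.1584, -0.1041, -0.0129, 0.1440, -0.0971, -0.9848]
V = J·q̇ = [0.4926, 0.2388, 0.2359, 0.2850, 0.3445, -1.1772]

0.4926 0.2388 0.2359 0.2850 0.3445 -1.1772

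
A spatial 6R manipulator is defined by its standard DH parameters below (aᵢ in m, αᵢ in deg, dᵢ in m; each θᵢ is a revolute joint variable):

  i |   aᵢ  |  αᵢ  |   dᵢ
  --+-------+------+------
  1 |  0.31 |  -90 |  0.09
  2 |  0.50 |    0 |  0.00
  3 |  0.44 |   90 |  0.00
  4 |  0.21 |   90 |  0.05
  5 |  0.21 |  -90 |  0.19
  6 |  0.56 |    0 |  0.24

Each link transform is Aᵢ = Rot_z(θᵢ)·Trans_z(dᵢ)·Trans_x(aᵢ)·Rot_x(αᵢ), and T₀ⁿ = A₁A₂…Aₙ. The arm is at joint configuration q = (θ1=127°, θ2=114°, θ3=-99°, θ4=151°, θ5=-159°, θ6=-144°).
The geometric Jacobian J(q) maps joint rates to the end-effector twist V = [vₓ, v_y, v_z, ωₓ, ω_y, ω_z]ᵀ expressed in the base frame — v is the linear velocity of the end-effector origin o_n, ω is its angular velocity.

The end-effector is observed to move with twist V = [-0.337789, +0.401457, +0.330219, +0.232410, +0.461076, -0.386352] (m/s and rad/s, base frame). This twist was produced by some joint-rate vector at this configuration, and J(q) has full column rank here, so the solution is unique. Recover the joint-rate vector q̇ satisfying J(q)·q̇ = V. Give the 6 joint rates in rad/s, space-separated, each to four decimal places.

-0.1870 -0.4520 -0.6640 0.0710 0.7030 0.2190

o_n = [-0.7520, -0.1779, -0.5114]
J₁: ẑ×o_n = [0.1779, -0.7520, 0.0000], ω = ẑ
J2: z=[-0.7986, -0.6018, 0.0000] o=[-0.1866, 0.2476, 0.0900] → [0.3619, -0.4803, -0.0005, -0.7986, -0.6018, 0.0000]
J3: z=[-0.7986, -0.6018, 0.0000] o=[-0.0642, 0.0852, -0.3668] → [0.0871, -0.1155, -0.2039, -0.7986, -0.6018, 0.0000]
J4: z=[-0.1558, 0.2067, 0.9659] o=[-0.3199, 0.4246, -0.4807] → [0.5756, -0.4221, 0.1831, -0.1558, 0.2067, 0.9659]
J5: z=[-0.9803, -0.1524, -0.1255] o=[-0.3023, 0.2320, -0.3848] → [-0.0321, -0.0677, 0.3333, -0.9803, -0.1524, -0.1255]
J6: z=[0.1889, -0.5393, -0.8206] o=[-0.5006, 0.3769, -0.5257] → [-0.4630, 0.2036, -0.2404, 0.1889, -0.5393, -0.8206]
q̇ = J⁺·V = [-0.1870, -0.4520, -0.6640, 0.0710, 0.7030, 0.2190]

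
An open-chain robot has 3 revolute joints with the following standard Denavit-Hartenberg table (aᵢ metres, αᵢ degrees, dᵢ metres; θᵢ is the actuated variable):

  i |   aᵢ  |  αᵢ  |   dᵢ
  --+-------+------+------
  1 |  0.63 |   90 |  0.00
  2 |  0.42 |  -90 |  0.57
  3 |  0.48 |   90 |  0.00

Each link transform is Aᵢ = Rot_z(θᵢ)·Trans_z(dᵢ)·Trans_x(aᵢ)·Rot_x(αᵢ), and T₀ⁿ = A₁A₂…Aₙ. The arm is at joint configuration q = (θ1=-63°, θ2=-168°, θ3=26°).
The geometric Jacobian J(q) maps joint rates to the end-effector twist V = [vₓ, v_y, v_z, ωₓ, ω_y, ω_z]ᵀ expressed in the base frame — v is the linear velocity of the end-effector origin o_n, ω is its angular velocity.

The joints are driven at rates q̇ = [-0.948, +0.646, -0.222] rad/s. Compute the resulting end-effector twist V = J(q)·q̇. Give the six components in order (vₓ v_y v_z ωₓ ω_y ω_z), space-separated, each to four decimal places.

-0.0376 0.2864 -0.5477 -0.5965 -0.2522 -0.7309

o_n = [-0.4125, 0.0175, -0.1770]
J₁: ẑ×o_n = [-0.0175, -0.4125, 0.0000], ω = ẑ
J2: z=[-0.8910, -0.4540, 0.0000] o=[0.2860, -0.5613, 0.0000] → [0.0804, -0.1577, -0.8328, -0.8910, -0.4540, 0.0000]
J3: z=[0.0944, -0.1853, -0.9781] o=[-0.4084, -0.4541, -0.0873] → [0.4778, 0.0125, 0.0437, 0.0944, -0.1853, -0.9781]
V = J·q̇ = [-0.0376, 0.2864, -0.5477, -0.5965, -0.2522, -0.7309]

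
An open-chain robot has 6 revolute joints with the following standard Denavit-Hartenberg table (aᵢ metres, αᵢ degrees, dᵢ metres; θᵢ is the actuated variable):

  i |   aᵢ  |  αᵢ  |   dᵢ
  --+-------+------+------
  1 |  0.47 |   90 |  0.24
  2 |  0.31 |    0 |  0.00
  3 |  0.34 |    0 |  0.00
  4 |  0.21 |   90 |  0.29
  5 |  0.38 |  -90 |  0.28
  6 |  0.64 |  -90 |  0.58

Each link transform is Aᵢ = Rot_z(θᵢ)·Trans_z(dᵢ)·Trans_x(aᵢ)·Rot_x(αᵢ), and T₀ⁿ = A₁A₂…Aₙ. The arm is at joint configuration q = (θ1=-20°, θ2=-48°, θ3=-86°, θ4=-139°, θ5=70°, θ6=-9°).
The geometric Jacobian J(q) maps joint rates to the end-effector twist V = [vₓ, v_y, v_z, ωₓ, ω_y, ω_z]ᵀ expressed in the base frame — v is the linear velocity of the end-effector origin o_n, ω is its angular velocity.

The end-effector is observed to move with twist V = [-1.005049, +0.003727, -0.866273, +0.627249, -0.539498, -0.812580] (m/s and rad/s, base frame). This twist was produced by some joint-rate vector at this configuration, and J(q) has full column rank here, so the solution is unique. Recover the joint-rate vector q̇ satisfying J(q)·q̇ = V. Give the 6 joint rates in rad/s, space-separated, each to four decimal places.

o_n = [0.2796, -1.6336, -0.2437]
J₁: ẑ×o_n = [1.6336, 0.2796, -0.0000], ω = ẑ
J2: z=[-0.3420, -0.9397, 0.0000] o=[0.4417, -0.1607, 0.2400] → [0.4545, -0.1654, 0.3514, -0.3420, -0.9397, 0.0000]
J3: z=[-0.3420, -0.9397, 0.0000] o=[0.6366, -0.2317, 0.0096] → [0.2381, -0.0866, 0.1440, -0.3420, -0.9397, 0.0000]
J4: z=[-0.3420, -0.9397, 0.0000] o=[0.4146, -0.1509, -0.2350] → [0.0082, -0.0030, 0.3802, -0.3420, -0.9397, 0.0000]
J5: z=[0.9384, -0.3416, -0.0523] o=[0.3258, -0.4272, -0.0252] → [0.0115, 0.2074, -1.1479, 0.9384, -0.3416, -0.0523]
J6: z=[-0.1632, -0.3046, -0.9384] o=[0.4728, -0.8607, 0.0899] → [-0.6237, 0.1269, 0.0673, -0.1632, -0.3046, -0.9384]
q̇ = J⁺·V = [-0.5810, -0.0050, 0.2700, -0.0420, 0.7850, 0.2030]

-0.5810 -0.0050 0.2700 -0.0420 0.7850 0.2030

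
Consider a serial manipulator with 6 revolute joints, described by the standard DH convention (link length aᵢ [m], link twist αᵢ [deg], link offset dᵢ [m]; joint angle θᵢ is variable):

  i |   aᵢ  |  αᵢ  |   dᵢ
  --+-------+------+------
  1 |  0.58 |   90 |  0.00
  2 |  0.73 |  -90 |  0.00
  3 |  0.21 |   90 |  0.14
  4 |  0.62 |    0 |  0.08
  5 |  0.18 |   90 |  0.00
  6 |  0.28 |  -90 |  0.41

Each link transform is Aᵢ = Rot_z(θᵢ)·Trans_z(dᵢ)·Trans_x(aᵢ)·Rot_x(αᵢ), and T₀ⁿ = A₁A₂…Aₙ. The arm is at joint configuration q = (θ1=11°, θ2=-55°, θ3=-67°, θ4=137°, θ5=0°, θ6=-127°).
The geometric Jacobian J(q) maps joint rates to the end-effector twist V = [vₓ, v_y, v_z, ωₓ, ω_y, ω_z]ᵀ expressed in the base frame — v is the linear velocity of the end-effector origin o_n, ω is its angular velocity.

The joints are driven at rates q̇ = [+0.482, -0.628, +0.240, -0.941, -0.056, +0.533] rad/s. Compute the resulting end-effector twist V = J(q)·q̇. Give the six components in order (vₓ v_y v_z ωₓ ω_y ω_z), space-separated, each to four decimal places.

0.1520 0.4021 -0.8854 0.9728 0.8848 -0.0249

o_n = [1.7551, 0.3723, -0.2158]
J₁: ẑ×o_n = [-0.3723, 1.7551, 0.0000], ω = ẑ
J2: z=[0.1908, -0.9816, 0.0000] o=[0.5693, 0.1107, 0.0000] → [0.2119, 0.0412, 1.2139, 0.1908, -0.9816, 0.0000]
J3: z=[0.8041, 0.1563, 0.5736] o=[0.9804, 0.1906, -0.5980] → [-0.0445, 0.1371, 0.0250, 0.8041, 0.1563, 0.5736]
J4: z=[-0.4437, -0.4843, 0.7540] o=[1.1760, 0.0317, -0.5849] → [-0.4356, 0.6004, 0.1293, -0.4437, -0.4843, 0.7540]
J5: z=[-0.4437, -0.4843, 0.7540] o=[1.3011, 0.4494, -0.1369] → [0.0963, 0.3073, 0.2540, -0.4437, -0.4843, 0.7540]
J6: z=[0.8579, -0.4728, 0.2012] o=[1.3478, 0.5819, -0.0244] → [0.1327, 0.2462, 0.0128, 0.8579, -0.4728, 0.2012]
V = J·q̇ = [0.1520, 0.4021, -0.8854, 0.9728, 0.8848, -0.0249]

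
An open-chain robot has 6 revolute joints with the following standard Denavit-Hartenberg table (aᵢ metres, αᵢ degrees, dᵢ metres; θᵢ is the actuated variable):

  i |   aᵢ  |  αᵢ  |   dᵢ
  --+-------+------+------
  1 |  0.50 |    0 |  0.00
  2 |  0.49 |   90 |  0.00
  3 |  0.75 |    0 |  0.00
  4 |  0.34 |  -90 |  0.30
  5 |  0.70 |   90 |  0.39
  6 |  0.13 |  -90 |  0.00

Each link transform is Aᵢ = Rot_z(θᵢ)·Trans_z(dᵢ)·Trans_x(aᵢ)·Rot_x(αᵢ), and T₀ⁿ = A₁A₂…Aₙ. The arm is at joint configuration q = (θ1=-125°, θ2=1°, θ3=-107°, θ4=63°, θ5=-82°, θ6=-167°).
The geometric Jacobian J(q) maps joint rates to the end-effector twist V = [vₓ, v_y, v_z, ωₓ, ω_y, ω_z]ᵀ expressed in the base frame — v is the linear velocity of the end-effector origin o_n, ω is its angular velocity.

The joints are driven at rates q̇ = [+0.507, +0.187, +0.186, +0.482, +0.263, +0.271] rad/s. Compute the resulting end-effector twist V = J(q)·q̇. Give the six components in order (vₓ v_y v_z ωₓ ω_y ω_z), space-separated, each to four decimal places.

0.2217 -1.1698 0.1992 -0.5793 0.4032 1.0696

o_n = [-1.4666, -0.6069, -0.7493]
J₁: ẑ×o_n = [0.6069, -1.4666, 0.0000], ω = ẑ
J2: z=[0.0000, 0.0000, 1.0000] o=[-0.2868, -0.4096, 0.0000] → [0.1973, -1.1798, 0.0000, 0.0000, 0.0000, 1.0000]
J3: z=[-0.8290, 0.5592, 0.0000] o=[-0.5608, -0.8158, 0.0000] → [-0.4190, -0.6212, 0.3333, -0.8290, 0.5592, 0.0000]
J4: z=[-0.8290, 0.5592, 0.0000] o=[-0.4382, -0.6340, -0.7172] → [-0.0180, -0.0266, 0.5526, -0.8290, 0.5592, 0.0000]
J5: z=[-0.3884, -0.5759, 0.7193] o=[-0.8236, -0.6690, -0.9534] → [-0.1622, -0.3832, -0.3944, -0.3884, -0.5759, 0.7193]
J6: z=[0.2830, 0.6684, 0.6879] o=[-1.5890, -0.5641, -0.7405] → [0.0236, 0.0867, -0.0939, 0.2830, 0.6684, 0.6879]
V = J·q̇ = [0.2217, -1.1698, 0.1992, -0.5793, 0.4032, 1.0696]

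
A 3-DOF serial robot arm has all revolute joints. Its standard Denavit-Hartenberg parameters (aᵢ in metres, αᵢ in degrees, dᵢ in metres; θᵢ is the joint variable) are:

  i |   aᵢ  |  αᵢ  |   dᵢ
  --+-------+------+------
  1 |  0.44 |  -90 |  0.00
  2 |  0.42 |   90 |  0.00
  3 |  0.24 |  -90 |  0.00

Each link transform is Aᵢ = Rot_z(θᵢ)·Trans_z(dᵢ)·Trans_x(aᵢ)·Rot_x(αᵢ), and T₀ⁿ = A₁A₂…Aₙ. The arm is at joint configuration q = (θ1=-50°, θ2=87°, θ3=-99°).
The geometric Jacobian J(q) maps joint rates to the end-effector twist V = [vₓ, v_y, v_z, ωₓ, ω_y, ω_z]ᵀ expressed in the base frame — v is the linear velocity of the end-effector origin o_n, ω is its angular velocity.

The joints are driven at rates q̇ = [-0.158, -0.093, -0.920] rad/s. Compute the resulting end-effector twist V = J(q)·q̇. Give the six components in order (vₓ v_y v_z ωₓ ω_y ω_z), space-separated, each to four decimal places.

o_n = [0.1141, -0.5048, -0.3819]
J₁: ẑ×o_n = [0.5048, 0.1141, -0.0000], ω = ẑ
J2: z=[0.7660, 0.6428, 0.0000] o=[0.2828, -0.3371, 0.0000] → [-0.2455, 0.2926, -0.0200, 0.7660, 0.6428, 0.0000]
J3: z=[0.6419, -0.7650, 0.0523] o=[0.2970, -0.3539, -0.4194] → [-0.0208, -0.0336, -0.2367, 0.6419, -0.7650, 0.0523]
V = J·q̇ = [-0.0378, -0.0143, 0.2196, -0.6618, 0.6440, -0.2061]

-0.0378 -0.0143 0.2196 -0.6618 0.6440 -0.2061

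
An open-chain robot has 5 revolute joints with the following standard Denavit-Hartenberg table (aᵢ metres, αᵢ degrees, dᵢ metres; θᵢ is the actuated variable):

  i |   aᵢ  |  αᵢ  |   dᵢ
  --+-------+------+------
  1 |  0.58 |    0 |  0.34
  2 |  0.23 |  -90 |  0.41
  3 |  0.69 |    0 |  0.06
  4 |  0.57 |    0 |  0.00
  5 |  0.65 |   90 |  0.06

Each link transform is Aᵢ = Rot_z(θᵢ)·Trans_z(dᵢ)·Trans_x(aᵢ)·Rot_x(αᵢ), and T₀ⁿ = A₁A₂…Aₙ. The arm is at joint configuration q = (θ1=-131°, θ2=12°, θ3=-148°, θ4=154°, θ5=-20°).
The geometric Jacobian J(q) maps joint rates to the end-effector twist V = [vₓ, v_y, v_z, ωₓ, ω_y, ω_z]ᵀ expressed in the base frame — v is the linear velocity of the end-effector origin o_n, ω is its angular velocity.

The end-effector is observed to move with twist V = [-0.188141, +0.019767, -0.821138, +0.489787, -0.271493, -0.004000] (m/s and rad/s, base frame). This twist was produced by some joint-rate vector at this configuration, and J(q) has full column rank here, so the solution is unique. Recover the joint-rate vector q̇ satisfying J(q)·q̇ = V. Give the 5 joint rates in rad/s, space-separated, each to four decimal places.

-0.3010 0.2970 0.2330 0.8330 -0.5060

o_n = [-0.6840, -1.2327, 1.2133]
J₁: ẑ×o_n = [1.2327, -0.6840, 0.0000], ω = ẑ
J2: z=[0.0000, 0.0000, 1.0000] o=[-0.3805, -0.4377, 0.3400] → [0.7950, -0.3035, 0.0000, 0.0000, 0.0000, 1.0000]
J3: z=[0.8746, -0.4848, 0.0000] o=[-0.4920, -0.6389, 0.7500] → [-0.2246, -0.4052, -0.6124, 0.8746, -0.4848, 0.0000]
J4: z=[0.8746, -0.4848, 0.0000] o=[-0.1559, -0.1562, 1.1156] → [-0.0474, -0.0854, -1.1976, 0.8746, -0.4848, 0.0000]
J5: z=[0.8746, -0.4848, 0.0000] o=[-0.4307, -0.6520, 1.0561] → [-0.0762, -0.1375, -0.6307, 0.8746, -0.4848, 0.0000]
q̇ = J⁺·V = [-0.3010, 0.2970, 0.2330, 0.8330, -0.5060]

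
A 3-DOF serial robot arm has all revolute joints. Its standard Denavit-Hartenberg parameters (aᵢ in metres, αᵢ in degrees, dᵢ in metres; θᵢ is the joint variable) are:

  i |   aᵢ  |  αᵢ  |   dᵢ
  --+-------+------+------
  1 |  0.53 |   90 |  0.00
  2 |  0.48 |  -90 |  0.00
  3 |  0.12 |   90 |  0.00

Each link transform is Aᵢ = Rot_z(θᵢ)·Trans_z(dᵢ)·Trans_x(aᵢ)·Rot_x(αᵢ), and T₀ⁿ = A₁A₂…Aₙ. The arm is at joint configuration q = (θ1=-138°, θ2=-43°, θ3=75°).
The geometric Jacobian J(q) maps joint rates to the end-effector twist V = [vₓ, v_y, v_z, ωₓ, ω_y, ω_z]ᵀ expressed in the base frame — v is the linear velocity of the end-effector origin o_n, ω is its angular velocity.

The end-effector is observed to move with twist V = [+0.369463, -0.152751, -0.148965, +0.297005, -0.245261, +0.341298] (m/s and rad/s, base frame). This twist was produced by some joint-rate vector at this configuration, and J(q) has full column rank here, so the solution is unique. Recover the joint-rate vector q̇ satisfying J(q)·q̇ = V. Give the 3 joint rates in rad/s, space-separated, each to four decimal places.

0.4020 -0.3810 -0.0830

o_n = [-0.5941, -0.6909, -0.3485]
J₁: ẑ×o_n = [0.6909, -0.5941, 0.0000], ω = ẑ
J2: z=[-0.6691, 0.7431, 0.0000] o=[-0.3939, -0.3546, 0.0000] → [-0.2590, -0.2332, 0.3738, -0.6691, 0.7431, 0.0000]
J3: z=[-0.5068, -0.4563, 0.7314] o=[-0.6547, -0.5895, -0.3274] → [0.0838, 0.0336, 0.0791, -0.5068, -0.4563, 0.7314]
q̇ = J⁺·V = [0.4020, -0.3810, -0.0830]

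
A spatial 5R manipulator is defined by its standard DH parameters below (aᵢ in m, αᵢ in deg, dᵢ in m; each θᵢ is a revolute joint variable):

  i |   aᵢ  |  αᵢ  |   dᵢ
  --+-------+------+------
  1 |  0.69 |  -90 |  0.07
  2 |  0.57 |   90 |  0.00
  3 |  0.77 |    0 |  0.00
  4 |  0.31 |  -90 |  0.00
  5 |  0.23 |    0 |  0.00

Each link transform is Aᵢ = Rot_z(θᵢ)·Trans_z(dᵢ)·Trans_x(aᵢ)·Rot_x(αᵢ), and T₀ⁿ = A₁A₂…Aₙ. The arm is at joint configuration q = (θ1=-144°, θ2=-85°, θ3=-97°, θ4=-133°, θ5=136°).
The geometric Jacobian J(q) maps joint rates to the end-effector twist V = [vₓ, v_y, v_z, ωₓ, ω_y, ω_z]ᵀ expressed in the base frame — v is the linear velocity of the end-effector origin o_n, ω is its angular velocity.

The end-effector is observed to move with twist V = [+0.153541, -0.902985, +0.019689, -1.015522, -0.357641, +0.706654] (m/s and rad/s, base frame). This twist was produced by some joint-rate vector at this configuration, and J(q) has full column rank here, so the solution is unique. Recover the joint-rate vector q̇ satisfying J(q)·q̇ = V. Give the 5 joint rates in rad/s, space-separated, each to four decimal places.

0.8000 -0.3050 -0.2020 -0.8340 0.0040

o_n = [-1.0981, 0.0100, 0.4379]
J₁: ẑ×o_n = [-0.0100, -1.0981, 0.0000], ω = ẑ
J2: z=[0.5878, -0.8090, 0.0000] o=[-0.5582, -0.4056, 0.0700] → [-0.2976, -0.2162, -0.1926, 0.5878, -0.8090, 0.0000]
J3: z=[0.8059, 0.5855, 0.0872] o=[-0.5984, -0.4348, 0.6378] → [-0.1559, 0.1176, 0.6510, 0.8059, 0.5855, 0.0872]
J4: z=[0.8059, 0.5855, 0.0872] o=[-1.0410, 0.1883, 0.5443] → [-0.0468, 0.0808, -0.1103, 0.8059, 0.5855, 0.0872]
J5: z=[-0.3238, 0.5593, -0.7631] o=[-0.8874, 0.0064, 0.3458] → [0.0542, 0.1906, 0.1167, -0.3238, 0.5593, -0.7631]
q̇ = J⁺·V = [0.8000, -0.3050, -0.2020, -0.8340, 0.0040]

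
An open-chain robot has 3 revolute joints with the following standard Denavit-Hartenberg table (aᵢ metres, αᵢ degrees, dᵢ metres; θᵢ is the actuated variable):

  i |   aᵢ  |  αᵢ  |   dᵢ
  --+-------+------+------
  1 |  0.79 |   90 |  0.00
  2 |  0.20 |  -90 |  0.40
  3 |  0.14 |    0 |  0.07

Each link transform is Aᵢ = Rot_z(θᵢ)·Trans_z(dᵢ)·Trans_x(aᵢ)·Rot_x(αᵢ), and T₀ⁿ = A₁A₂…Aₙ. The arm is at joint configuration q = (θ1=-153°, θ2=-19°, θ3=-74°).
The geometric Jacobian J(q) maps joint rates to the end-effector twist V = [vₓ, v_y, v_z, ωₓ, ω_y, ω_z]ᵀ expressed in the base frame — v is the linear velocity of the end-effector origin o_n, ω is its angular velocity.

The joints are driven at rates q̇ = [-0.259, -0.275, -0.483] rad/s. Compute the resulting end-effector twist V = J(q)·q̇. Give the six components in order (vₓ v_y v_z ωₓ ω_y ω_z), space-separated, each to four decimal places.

0.0504 0.3484 -0.0471 0.2650 -0.1736 -0.7157

o_n = [-1.1679, 0.0049, -0.0115]
J₁: ẑ×o_n = [-0.0049, -1.1679, 0.0000], ω = ẑ
J2: z=[-0.4540, 0.8910, 0.0000] o=[-0.7039, -0.3587, 0.0000] → [-0.0102, -0.0052, 0.2484, -0.4540, 0.8910, 0.0000]
J3: z=[-0.2901, -0.1478, 0.9455] o=[-1.0540, -0.0881, -0.0651] → [-0.0959, -0.0922, -0.0438, -0.2901, -0.1478, 0.9455]
V = J·q̇ = [0.0504, 0.3484, -0.0471, 0.2650, -0.1736, -0.7157]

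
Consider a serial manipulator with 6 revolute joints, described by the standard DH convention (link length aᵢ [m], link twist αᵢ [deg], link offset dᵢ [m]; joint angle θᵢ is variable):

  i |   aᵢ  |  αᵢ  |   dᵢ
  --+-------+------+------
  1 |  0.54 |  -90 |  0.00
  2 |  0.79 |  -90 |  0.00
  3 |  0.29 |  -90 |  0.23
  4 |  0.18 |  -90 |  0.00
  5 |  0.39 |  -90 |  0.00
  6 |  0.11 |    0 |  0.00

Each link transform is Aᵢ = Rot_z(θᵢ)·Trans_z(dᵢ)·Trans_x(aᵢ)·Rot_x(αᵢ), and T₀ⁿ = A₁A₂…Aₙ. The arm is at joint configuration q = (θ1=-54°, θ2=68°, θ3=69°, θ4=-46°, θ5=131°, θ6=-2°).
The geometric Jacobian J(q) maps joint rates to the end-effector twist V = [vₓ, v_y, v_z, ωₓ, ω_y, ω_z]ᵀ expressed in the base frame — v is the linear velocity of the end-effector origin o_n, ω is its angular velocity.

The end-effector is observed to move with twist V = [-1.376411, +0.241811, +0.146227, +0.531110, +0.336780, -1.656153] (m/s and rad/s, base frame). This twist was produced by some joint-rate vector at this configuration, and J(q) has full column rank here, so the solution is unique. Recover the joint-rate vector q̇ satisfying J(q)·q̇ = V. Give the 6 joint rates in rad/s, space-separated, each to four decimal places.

o_n = [0.4839, -0.7378, -1.1675]
J₁: ẑ×o_n = [0.7378, 0.4839, -0.0000], ω = ẑ
J2: z=[0.8090, 0.5878, 0.0000] o=[0.3174, -0.4369, 0.0000] → [-0.6862, 0.9445, -0.3413, 0.8090, 0.5878, 0.0000]
J3: z=[-0.5450, 0.7501, -0.3746] o=[0.4914, -0.6763, -0.7325] → [-0.3493, -0.2343, 0.0391, -0.5450, 0.7501, -0.3746]
J4: z=[-0.4955, 0.0723, 0.8656] o=[0.1699, -0.6944, -0.9150] → [0.0193, 0.1468, -0.0012, -0.4955, 0.0723, 0.8656]
J5: z=[-0.1080, -0.9939, 0.0212] o=[0.0147, -0.6795, -1.0050] → [0.1627, -0.0076, 0.4727, -0.1080, -0.9939, 0.0212]
J6: z=[0.3254, -0.0152, 0.9455] o=[0.3811, -0.7220, -1.1318] → [0.0155, 0.1088, -0.0036, 0.3254, -0.0152, 0.9455]
q̇ = J⁺·V = [-0.6790, 0.9710, 0.9900, -0.7570, 0.9270, 0.0310]

-0.6790 0.9710 0.9900 -0.7570 0.9270 0.0310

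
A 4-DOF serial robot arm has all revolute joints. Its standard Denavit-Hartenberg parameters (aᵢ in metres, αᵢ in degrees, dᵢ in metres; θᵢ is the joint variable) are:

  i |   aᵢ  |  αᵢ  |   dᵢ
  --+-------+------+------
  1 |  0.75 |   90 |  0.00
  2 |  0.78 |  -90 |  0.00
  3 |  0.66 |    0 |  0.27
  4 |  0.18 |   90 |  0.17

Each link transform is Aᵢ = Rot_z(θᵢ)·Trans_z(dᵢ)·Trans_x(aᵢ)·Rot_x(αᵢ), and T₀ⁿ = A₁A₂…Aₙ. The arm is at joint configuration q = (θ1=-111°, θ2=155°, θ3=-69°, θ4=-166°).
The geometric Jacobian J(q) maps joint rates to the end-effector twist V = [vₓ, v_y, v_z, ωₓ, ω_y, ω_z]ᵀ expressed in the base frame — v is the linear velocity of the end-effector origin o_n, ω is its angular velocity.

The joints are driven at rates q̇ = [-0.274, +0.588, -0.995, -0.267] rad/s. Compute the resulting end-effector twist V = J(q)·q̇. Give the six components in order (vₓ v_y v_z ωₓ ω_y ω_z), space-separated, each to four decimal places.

o_n = [-0.3431, 0.4141, -0.0128]
J₁: ẑ×o_n = [-0.4141, -0.3431, 0.0000], ω = ẑ
J2: z=[-0.9336, 0.3584, 0.0000] o=[-0.2688, -0.7002, 0.0000] → [-0.0046, -0.0120, -1.0137, -0.9336, 0.3584, 0.0000]
J3: z=[0.1515, 0.3945, -0.9063] o=[-0.0154, -0.0402, 0.3296] → [0.2767, 0.3488, 0.1981, 0.1515, 0.3945, -0.9063]
J4: z=[0.1515, 0.3945, -0.9063] o=[-0.4730, 0.4872, 0.1849] → [-0.1443, -0.0878, -0.0623, 0.1515, 0.3945, -0.9063]
V = J·q̇ = [-0.1260, -0.2367, -0.7765, -0.7401, -0.2872, 0.8698]

-0.1260 -0.2367 -0.7765 -0.7401 -0.2872 0.8698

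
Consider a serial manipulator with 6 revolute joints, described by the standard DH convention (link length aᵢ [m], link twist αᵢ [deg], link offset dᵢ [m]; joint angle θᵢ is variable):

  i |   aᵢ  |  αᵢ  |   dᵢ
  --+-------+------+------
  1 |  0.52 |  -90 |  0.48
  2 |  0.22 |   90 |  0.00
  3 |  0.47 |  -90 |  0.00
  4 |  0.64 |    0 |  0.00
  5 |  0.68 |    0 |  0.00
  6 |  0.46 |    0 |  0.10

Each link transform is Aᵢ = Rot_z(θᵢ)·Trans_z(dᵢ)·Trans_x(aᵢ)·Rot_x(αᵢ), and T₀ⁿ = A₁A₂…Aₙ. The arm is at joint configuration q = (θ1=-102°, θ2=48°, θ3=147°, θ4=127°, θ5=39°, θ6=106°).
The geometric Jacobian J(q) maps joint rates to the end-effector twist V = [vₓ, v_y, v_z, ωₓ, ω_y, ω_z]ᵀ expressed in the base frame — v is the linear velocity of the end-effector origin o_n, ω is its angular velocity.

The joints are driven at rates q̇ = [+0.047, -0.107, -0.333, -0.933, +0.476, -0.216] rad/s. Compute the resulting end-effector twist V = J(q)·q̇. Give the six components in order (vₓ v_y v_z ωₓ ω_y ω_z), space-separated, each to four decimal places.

0.1596 0.6016 -0.1594 0.4479 -0.0929 -0.4482

o_n = [-0.5428, -0.6861, -0.1358]
J₁: ẑ×o_n = [0.6861, -0.5428, 0.0000], ω = ẑ
J2: z=[0.9781, -0.2079, 0.0000] o=[-0.1081, -0.5086, 0.4800] → [0.1280, 0.6024, -0.2640, 0.9781, -0.2079, 0.0000]
J3: z=[-0.1545, -0.7269, 0.6691] o=[-0.1387, -0.6526, 0.3165] → [0.3512, -0.3403, -0.2885, -0.1545, -0.7269, 0.6691]
J4: z=[-0.7446, 0.5308, 0.4047] o=[0.1665, -0.4479, 0.6094] → [-0.2992, -0.8420, 0.5539, -0.7446, 0.5308, 0.4047]
J5: z=[-0.7446, 0.5308, 0.4047] o=[-0.0047, -0.2441, 0.0274] → [0.0923, -0.3393, 0.6147, -0.7446, 0.5308, 0.4047]
J6: z=[-0.7446, 0.5308, 0.4047] o=[-0.4077, -0.4120, -0.4939] → [0.3010, 0.2120, 0.2758, -0.7446, 0.5308, 0.4047]
V = J·q̇ = [0.1596, 0.6016, -0.1594, 0.4479, -0.0929, -0.4482]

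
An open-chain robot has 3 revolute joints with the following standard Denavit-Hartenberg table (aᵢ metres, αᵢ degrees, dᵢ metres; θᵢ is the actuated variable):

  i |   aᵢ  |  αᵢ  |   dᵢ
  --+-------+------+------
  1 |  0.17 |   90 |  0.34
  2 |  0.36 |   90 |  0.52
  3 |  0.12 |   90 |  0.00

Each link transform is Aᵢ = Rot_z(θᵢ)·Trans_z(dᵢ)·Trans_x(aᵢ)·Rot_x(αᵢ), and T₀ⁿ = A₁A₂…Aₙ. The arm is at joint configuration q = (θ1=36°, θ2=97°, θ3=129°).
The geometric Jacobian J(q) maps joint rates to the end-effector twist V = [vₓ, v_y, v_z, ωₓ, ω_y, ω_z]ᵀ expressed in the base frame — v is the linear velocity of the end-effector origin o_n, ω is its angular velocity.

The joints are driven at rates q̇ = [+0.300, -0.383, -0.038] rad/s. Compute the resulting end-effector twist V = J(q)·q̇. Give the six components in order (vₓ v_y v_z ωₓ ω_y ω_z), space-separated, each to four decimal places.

o_n = [0.4699, -0.4166, 0.6224]
J₁: ẑ×o_n = [0.4166, 0.4699, -0.0000], ω = ẑ
J2: z=[0.5878, -0.8090, 0.0000] o=[0.1375, 0.0999, 0.3400] → [-0.2284, -0.1660, -0.0347, 0.5878, -0.8090, 0.0000]
J3: z=[0.8030, 0.5834, 0.1219] o=[0.4077, -0.3466, 0.6973] → [-0.0352, 0.0678, -0.0926, 0.8030, 0.5834, 0.1219]
V = J·q̇ = [0.2138, 0.2020, 0.0168, -0.2556, 0.2877, 0.2954]

0.2138 0.2020 0.0168 -0.2556 0.2877 0.2954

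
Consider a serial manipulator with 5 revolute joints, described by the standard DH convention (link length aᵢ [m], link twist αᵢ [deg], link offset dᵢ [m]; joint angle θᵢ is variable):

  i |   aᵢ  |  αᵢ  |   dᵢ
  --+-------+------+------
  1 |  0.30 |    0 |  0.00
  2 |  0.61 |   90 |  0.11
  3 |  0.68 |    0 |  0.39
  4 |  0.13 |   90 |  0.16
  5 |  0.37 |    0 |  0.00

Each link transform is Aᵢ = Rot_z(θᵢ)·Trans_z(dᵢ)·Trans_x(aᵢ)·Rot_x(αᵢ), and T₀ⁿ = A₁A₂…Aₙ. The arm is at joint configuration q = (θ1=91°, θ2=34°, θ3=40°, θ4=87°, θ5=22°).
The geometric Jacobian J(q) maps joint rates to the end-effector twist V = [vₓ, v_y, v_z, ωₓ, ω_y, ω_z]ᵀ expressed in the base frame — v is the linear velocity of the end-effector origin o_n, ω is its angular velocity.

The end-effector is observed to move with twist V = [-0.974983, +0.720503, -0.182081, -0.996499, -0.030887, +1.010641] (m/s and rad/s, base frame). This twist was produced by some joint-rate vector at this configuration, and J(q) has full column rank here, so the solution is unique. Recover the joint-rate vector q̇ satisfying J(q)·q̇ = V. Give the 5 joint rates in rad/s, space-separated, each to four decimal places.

0.4550 0.1440 -0.6600 -0.1740 0.6840

o_n = [0.0735, 1.3881, 0.9249]
J₁: ẑ×o_n = [-1.3881, 0.0735, 0.0000], ω = ẑ
J2: z=[0.0000, 0.0000, 1.0000] o=[-0.0052, 0.3000, 0.0000] → [-1.0881, 0.0787, 0.0000, 0.0000, 0.0000, 1.0000]
J3: z=[0.8192, 0.5736, 0.0000] o=[-0.3551, 0.7996, 0.1100] → [0.4674, -0.6675, 0.2362, 0.8192, 0.5736, 0.0000]
J4: z=[0.8192, 0.5736, 0.0000] o=[-0.3344, 1.4500, 0.5471] → [0.2167, -0.3095, -0.2847, 0.8192, 0.5736, 0.0000]
J5: z=[-0.4581, 0.6542, 0.6018] o=[-0.1585, 1.4777, 0.6509] → [0.2332, 0.2651, -0.1107, -0.4581, 0.6542, 0.6018]
q̇ = J⁺·V = [0.4550, 0.1440, -0.6600, -0.1740, 0.6840]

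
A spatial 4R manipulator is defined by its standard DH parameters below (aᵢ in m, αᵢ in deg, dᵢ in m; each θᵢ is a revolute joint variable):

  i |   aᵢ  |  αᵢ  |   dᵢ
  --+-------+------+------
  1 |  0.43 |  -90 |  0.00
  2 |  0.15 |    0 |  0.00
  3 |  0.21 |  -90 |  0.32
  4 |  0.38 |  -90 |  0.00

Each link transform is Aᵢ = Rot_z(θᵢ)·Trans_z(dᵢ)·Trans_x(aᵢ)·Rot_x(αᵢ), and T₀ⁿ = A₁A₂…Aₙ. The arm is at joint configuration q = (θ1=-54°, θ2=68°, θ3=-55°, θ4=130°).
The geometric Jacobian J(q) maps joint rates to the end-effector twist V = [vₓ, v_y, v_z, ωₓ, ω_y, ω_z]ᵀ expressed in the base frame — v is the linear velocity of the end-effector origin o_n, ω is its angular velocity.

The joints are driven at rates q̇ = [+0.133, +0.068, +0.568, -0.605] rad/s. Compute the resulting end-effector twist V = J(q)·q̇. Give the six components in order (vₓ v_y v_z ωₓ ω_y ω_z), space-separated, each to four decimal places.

o_n = [0.2895, -0.3493, -0.1314]
J₁: ẑ×o_n = [0.3493, 0.2895, -0.0000], ω = ẑ
J2: z=[0.8090, 0.5878, 0.0000] o=[0.2527, -0.3479, 0.0000] → [-0.0772, 0.1063, -0.0228, 0.8090, 0.5878, 0.0000]
J3: z=[0.8090, 0.5878, 0.0000] o=[0.2858, -0.3933, -0.1391] → [0.0045, -0.0062, 0.0334, 0.8090, 0.5878, 0.0000]
J4: z=[-0.1322, 0.1820, -0.9744] o=[0.6649, -0.3708, -0.1863] → [0.0309, 0.3730, 0.0655, -0.1322, 0.1820, -0.9744]
V = J·q̇ = [0.0251, -0.1835, -0.0222, 0.5945, 0.2637, 0.7225]

0.0251 -0.1835 -0.0222 0.5945 0.2637 0.7225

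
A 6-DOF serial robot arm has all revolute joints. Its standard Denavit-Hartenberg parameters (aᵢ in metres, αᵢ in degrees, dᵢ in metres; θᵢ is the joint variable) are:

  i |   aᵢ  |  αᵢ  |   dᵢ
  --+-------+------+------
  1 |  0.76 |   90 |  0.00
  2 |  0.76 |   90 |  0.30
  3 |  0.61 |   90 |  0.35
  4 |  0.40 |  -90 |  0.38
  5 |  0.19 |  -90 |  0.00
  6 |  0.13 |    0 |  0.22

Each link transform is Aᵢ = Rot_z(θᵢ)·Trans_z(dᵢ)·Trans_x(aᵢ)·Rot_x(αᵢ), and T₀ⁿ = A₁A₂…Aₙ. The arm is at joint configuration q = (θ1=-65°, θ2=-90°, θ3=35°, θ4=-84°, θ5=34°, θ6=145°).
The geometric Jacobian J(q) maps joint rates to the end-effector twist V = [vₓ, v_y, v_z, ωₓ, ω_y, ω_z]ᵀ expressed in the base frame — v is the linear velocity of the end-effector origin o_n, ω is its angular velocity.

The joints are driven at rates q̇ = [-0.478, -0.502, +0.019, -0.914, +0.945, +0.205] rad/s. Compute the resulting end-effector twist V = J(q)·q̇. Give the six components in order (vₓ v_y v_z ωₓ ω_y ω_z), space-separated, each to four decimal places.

o_n = [-0.1351, -0.9039, -1.3151]
J₁: ẑ×o_n = [0.9039, -0.1351, 0.0000], ω = ẑ
J2: z=[-0.9063, -0.4226, 0.0000] o=[0.3212, -0.6888, 0.0000] → [0.5558, -1.1919, 0.0021, -0.9063, -0.4226, 0.0000]
J3: z=[-0.4226, 0.9063, -0.0000] o=[0.0493, -0.8156, -0.7600] → [-0.5031, -0.2346, 0.2045, -0.4226, 0.9063, -0.0000]
J4: z=[0.7424, 0.3462, -0.5736] o=[-0.4157, -0.6462, -1.2597] → [-0.1670, -0.1198, -0.2884, 0.7424, 0.3462, -0.5736]
J5: z=[-0.5612, -0.1463, -0.8147] o=[0.0128, -0.8854, -1.5119] → [-0.0439, 0.2309, -0.0112, -0.5612, -0.1463, -0.8147]
J6: z=[-0.8201, 0.2312, 0.5234] o=[-0.0085, -1.0681, -1.4644] → [-0.0514, 0.0561, -0.1054, -0.8201, 0.2312, 0.5234]
V = J·q̇ = [-0.6200, 0.9977, 0.2342, -0.9300, -0.1779, -0.6163]

-0.6200 0.9977 0.2342 -0.9300 -0.1779 -0.6163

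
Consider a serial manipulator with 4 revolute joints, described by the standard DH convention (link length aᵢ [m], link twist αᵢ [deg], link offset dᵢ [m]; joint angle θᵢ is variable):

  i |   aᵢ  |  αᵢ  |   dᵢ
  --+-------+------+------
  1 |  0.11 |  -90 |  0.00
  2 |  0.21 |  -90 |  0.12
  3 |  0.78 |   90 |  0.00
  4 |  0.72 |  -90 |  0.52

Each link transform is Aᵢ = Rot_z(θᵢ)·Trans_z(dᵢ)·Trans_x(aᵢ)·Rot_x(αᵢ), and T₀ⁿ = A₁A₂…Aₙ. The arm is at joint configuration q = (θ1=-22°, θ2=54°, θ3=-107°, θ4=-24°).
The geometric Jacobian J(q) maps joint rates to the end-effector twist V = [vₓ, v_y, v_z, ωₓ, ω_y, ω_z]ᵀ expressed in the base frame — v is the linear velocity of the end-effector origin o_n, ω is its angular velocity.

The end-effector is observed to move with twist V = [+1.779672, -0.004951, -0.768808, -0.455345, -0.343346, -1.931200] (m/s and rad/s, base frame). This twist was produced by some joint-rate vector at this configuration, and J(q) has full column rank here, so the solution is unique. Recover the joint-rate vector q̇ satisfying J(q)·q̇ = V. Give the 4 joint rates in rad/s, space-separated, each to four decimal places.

o_n = [0.4391, 1.2710, 0.7446]
J₁: ẑ×o_n = [-1.2710, 0.4391, 0.0000], ω = ẑ
J2: z=[0.3746, 0.9272, 0.0000] o=[0.1020, -0.0412, 0.0000] → [0.6904, -0.2789, 0.1790, 0.3746, 0.9272, 0.0000]
J3: z=[-0.7501, 0.3031, -0.5878] o=[0.2614, 0.0238, -0.1699] → [1.0102, 0.5816, -0.9893, -0.7501, 0.3031, -0.5878]
J4: z=[-0.6307, -0.0605, 0.7737] o=[0.4165, 0.7656, 0.0146] → [-0.4351, 0.4779, -0.3173, -0.6307, -0.0605, 0.7737]
q̇ = J⁺·V = [-0.8160, -0.7120, 0.8930, -0.7630]

-0.8160 -0.7120 0.8930 -0.7630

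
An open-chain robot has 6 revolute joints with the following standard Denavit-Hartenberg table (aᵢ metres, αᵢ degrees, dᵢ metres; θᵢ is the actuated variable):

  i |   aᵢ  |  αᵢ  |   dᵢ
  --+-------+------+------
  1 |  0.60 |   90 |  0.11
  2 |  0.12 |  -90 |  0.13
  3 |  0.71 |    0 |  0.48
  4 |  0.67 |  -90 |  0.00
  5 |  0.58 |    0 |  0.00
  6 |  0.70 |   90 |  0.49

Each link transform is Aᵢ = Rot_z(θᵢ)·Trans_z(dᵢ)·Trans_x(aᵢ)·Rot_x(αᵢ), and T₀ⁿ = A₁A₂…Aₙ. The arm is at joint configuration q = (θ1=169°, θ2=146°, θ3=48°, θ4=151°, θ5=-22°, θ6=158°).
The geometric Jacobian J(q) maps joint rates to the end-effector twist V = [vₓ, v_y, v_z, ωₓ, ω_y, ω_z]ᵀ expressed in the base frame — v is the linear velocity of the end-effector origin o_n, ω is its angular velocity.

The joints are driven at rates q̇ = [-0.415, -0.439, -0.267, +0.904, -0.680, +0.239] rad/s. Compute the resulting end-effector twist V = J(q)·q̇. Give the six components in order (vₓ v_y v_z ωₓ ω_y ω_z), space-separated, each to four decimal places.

0.7976 0.4975 0.2552 0.0695 -0.8855 -1.0234

o_n = [-0.3446, 0.3675, -0.0153]
J₁: ẑ×o_n = [-0.3675, -0.3446, 0.0000], ω = ẑ
J2: z=[0.1908, 0.9816, 0.0000] o=[-0.5890, 0.1145, 0.1100] → [-0.1230, 0.0239, -0.1916, 0.1908, 0.9816, 0.0000]
J3: z=[0.5489, -0.1067, -0.8290] o=[-0.4665, 0.2231, 0.1771] → [0.1402, 0.0046, 0.0922, 0.5489, -0.1067, -0.8290]
J4: z=[0.5489, -0.1067, -0.8290] o=[0.0829, -0.4212, 0.0448] → [0.6602, 0.3875, 0.3873, 0.5489, -0.1067, -0.8290]
J5: z=[0.4454, 0.8766, 0.1821] o=[-0.3910, -0.1069, -0.3094] → [0.1715, -0.1225, 0.1706, 0.4454, 0.8766, 0.1821]
J6: z=[0.4454, 0.8766, 0.1821] o=[-0.6521, 0.1223, -0.7739] → [0.6204, -0.2819, -0.1604, 0.4454, 0.8766, 0.1821]
V = J·q̇ = [0.7976, 0.4975, 0.2552, 0.0695, -0.8855, -1.0234]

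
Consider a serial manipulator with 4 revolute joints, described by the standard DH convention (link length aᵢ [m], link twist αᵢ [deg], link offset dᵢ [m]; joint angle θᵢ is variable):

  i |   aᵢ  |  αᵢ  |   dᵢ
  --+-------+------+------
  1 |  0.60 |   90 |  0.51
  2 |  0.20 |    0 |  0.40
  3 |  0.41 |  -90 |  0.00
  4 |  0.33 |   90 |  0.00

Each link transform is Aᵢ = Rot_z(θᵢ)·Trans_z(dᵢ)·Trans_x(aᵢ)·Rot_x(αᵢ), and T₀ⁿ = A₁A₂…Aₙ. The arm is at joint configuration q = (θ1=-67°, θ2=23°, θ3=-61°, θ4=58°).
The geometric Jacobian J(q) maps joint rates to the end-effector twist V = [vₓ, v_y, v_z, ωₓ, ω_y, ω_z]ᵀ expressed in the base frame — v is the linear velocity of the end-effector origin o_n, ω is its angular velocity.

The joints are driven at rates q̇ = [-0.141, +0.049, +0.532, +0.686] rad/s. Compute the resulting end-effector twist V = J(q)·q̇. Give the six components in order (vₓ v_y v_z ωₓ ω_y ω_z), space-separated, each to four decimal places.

o_n = [0.3759, -1.1930, 0.2281]
J₁: ẑ×o_n = [1.1930, 0.3759, -0.0000], ω = ẑ
J2: z=[-0.9205, -0.3907, 0.0000] o=[0.2344, -0.5523, 0.5100] → [0.1102, -0.2595, 0.6450, -0.9205, -0.3907, 0.0000]
J3: z=[-0.9205, -0.3907, 0.0000] o=[-0.0618, -0.8781, 0.5881] → [0.1407, -0.3315, 0.4609, -0.9205, -0.3907, 0.0000]
J4: z=[0.2406, -0.5667, 0.7880] o=[0.0644, -1.1755, 0.3357] → [0.0748, 0.2713, 0.1723, 0.2406, -0.5667, 0.7880]
V = J·q̇ = [-0.0366, -0.0559, 0.3950, -0.3698, -0.6158, 0.3996]

-0.0366 -0.0559 0.3950 -0.3698 -0.6158 0.3996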